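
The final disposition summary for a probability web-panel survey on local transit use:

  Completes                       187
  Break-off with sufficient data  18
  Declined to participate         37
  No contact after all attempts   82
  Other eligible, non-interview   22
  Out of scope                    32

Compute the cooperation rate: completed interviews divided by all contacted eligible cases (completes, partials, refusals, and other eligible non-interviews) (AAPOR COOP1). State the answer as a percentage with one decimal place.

70.8%

Num: 187
Denom: 187 + 18 + 37 + 22 = 264
COOP1 = 187 / 264 = 0.7083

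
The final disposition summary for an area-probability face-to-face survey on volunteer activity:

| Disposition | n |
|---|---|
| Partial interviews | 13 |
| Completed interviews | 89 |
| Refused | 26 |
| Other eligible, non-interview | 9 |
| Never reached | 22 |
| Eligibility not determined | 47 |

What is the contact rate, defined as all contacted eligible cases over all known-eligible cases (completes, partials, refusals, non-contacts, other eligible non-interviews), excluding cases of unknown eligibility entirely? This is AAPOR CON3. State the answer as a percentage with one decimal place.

86.2%

Top: 89 + 13 + 26 + 9 = 137
Denom: 89 + 13 + 26 + 22 + 9 = 159
CON3 = 137 / 159 = 0.8616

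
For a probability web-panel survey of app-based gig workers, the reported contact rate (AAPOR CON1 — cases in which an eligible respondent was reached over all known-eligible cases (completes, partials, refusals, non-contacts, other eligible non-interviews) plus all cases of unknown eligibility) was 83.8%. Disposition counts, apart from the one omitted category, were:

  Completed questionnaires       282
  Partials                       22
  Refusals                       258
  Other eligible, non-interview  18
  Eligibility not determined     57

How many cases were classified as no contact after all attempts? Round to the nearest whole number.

Numerator: 282 + 22 + 258 + 18 = 580
CON1 = 580 / D = 0.838
D = 580 / 0.838 = 692.1
Other denominator terms total 637
no contact after all attempts = 692.1 − 637 ≈ 55

55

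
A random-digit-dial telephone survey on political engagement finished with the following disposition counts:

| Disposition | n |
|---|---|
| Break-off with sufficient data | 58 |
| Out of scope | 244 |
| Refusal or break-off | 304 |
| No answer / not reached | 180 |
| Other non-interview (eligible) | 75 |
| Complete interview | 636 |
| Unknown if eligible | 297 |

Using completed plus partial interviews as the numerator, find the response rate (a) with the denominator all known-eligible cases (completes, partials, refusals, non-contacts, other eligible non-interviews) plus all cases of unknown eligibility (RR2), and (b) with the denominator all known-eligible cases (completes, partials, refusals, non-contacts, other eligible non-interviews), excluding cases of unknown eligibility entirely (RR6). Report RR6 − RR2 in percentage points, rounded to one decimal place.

10.6

Numerator: 636 + 58 = 694
Base: 636 + 58 + 304 + 180 + 75 + 297 = 1550
RR2 = 694 / 1550 = 0.4477
Base: 636 + 58 + 304 + 180 + 75 = 1253
RR6 = 694 / 1253 = 0.5539
Difference = 55.39 − 44.77 = 10.62 percentage points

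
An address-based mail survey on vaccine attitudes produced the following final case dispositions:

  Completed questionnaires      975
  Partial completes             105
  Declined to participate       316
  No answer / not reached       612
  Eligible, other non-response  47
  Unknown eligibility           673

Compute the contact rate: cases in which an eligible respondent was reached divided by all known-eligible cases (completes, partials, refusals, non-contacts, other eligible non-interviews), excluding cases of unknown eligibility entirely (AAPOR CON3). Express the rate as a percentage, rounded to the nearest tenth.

Top → 975 + 105 + 316 + 47 = 1443
Base → 975 + 105 + 316 + 612 + 47 = 2055
CON3 = 1443 / 2055 = 0.7022

70.2%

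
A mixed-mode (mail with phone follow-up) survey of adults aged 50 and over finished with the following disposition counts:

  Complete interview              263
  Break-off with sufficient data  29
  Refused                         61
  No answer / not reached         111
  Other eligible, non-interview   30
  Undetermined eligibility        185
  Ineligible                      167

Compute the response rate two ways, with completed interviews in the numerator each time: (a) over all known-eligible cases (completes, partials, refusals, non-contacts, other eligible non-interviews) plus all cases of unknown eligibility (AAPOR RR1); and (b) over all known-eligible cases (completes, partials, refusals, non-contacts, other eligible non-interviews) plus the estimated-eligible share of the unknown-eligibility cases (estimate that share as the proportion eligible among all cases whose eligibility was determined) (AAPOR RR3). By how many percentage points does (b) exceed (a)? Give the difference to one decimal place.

Top → 263
Denom → 263 + 29 + 61 + 111 + 30 + 185 = 679
RR1 = 263 / 679 = 0.3873
Eligible (known) → 263 + 29 + 61 + 111 + 30 = 494
e = 494 / (494 + 167) = 494 / 661 = 0.7474
Estimated eligible among unknowns → 0.7474 × 185 = 138.27
Denom → 494 + 138.27 = 632.27
RR3 = 263 / 632.27 = 0.4160
Difference = 41.60 − 38.73 = 2.87 percentage points

2.9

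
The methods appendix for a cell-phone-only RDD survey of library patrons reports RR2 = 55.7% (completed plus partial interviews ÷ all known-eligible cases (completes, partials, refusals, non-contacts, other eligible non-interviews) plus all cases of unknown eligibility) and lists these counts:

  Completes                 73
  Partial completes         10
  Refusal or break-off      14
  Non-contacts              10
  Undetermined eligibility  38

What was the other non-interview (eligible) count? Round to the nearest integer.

Numerator = 73 + 10 = 83
RR2 = 83 / D = 0.557
D = 83 / 0.557 = 149.0
Other denominator terms total 145
other non-interview (eligible) = 149.0 − 145 ≈ 4

4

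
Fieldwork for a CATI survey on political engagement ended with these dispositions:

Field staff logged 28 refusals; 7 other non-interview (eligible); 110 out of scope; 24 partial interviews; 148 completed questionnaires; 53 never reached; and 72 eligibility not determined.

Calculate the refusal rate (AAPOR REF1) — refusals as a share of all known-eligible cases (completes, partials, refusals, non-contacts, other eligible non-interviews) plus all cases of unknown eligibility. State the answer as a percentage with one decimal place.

8.4%

Top: 28
Denominator: 148 + 24 + 28 + 53 + 7 + 72 = 332
REF1 = 28 / 332 = 0.0843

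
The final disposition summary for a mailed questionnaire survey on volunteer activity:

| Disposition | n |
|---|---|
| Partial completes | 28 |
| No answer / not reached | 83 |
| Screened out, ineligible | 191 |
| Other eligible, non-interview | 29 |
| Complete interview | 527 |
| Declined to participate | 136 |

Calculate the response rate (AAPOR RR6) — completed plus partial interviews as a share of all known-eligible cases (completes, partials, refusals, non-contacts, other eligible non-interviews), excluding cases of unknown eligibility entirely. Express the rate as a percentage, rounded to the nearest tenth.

Top = 527 + 28 = 555
Denom = 527 + 28 + 136 + 83 + 29 = 803
RR6 = 555 / 803 = 0.6912

69.1%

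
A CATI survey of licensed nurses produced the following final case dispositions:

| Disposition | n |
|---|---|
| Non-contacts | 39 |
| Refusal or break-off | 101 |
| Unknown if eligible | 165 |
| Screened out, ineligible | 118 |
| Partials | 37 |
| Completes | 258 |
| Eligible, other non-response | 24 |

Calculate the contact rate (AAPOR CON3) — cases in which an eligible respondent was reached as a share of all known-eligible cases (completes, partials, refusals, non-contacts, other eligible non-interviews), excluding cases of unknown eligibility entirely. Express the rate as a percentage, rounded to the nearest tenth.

91.5%

Num: 258 + 37 + 101 + 24 = 420
Denom: 258 + 37 + 101 + 39 + 24 = 459
CON3 = 420 / 459 = 0.9150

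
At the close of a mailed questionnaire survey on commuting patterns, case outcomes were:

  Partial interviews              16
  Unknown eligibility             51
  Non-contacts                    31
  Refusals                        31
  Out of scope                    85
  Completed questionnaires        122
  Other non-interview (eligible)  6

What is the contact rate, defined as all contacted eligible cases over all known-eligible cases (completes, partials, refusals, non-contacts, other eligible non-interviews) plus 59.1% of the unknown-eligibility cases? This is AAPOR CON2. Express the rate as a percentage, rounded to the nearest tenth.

74.1%

Top: 122 + 16 + 31 + 6 = 175
Determined eligible: 122 + 16 + 31 + 31 + 6 = 206
Eligible share of unknowns: 0.5910 × 51 = 30.14
Denominator: 206 + 30.14 = 236.14
CON2 = 175 / 236.14 = 0.7411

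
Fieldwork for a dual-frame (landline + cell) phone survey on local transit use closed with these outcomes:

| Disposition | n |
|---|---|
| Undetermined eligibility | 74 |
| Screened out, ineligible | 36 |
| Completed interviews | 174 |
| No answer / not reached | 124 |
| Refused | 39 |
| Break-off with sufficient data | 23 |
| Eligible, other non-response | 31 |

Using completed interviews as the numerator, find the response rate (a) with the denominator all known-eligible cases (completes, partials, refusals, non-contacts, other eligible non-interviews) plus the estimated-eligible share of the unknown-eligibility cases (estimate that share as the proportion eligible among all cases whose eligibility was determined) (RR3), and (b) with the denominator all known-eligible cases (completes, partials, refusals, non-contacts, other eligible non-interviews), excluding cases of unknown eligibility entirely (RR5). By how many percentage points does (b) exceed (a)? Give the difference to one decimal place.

Numerator → 174
Eligible (known) → 174 + 23 + 39 + 124 + 31 = 391
e = 391 / (391 + 36) = 391 / 427 = 0.9157
Estimated eligible among unknowns → 0.9157 × 74 = 67.76
Denom → 391 + 67.76 = 458.76
RR3 = 174 / 458.76 = 0.3793
Denom → 174 + 23 + 39 + 124 + 31 = 391
RR5 = 174 / 391 = 0.4450
Difference = 44.50 − 37.93 = 6.57 percentage points

6.6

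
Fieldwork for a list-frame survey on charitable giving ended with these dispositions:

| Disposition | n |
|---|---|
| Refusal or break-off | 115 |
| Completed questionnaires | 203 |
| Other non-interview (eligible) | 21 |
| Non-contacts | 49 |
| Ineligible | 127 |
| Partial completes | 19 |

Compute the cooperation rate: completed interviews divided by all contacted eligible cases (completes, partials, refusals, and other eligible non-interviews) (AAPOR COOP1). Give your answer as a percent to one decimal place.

Num: 203
Denominator: 203 + 19 + 115 + 21 = 358
COOP1 = 203 / 358 = 0.5670

56.7%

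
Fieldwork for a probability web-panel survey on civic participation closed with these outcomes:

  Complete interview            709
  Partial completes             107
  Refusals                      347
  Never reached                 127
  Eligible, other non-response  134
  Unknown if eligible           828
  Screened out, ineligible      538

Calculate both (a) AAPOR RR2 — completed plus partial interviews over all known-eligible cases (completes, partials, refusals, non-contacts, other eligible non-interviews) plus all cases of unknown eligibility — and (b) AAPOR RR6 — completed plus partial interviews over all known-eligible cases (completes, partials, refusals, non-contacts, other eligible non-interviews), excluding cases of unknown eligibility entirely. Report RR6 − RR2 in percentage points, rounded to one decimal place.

Num: 709 + 107 = 816
Denom: 709 + 107 + 347 + 127 + 134 + 828 = 2252
RR2 = 816 / 2252 = 0.3623
Denom: 709 + 107 + 347 + 127 + 134 = 1424
RR6 = 816 / 1424 = 0.5730
Difference = 57.30 − 36.23 = 21.07 percentage points

21.1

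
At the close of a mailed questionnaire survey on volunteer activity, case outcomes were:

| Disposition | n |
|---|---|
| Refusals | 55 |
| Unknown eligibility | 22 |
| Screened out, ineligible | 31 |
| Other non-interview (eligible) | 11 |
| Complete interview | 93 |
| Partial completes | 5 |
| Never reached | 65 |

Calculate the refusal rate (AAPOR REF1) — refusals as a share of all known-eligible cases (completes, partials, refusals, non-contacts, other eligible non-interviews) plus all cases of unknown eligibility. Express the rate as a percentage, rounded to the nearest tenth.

Num: 55
Denominator: 93 + 5 + 55 + 65 + 11 + 22 = 251
REF1 = 55 / 251 = 0.2191

21.9%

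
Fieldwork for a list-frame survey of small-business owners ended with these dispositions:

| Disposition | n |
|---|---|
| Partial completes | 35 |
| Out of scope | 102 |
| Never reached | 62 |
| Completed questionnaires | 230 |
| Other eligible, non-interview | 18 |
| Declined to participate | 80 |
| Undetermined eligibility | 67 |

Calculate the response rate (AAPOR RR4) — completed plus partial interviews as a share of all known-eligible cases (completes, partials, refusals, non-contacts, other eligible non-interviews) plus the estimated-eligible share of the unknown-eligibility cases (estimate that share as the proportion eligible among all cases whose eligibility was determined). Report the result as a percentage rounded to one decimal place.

55.3%

Top = 230 + 35 = 265
Eligible (known) = 230 + 35 + 80 + 62 + 18 = 425
e = 425 / (425 + 102) = 425 / 527 = 0.8065
Estimated eligible among unknowns = 0.8065 × 67 = 54.04
Base = 425 + 54.04 = 479.04
RR4 = 265 / 479.04 = 0.5532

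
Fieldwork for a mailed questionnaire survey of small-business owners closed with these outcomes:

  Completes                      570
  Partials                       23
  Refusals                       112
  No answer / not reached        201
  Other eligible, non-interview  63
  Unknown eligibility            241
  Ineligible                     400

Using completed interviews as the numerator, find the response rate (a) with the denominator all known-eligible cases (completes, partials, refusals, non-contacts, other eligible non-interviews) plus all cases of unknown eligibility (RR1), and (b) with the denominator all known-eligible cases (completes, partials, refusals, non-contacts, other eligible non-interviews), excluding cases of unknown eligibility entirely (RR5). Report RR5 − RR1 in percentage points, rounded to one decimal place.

Num = 570
Denominator = 570 + 23 + 112 + 201 + 63 + 241 = 1210
RR1 = 570 / 1210 = 0.4711
Denominator = 570 + 23 + 112 + 201 + 63 = 969
RR5 = 570 / 969 = 0.5882
Difference = 58.82 − 47.11 = 11.71 percentage points

11.7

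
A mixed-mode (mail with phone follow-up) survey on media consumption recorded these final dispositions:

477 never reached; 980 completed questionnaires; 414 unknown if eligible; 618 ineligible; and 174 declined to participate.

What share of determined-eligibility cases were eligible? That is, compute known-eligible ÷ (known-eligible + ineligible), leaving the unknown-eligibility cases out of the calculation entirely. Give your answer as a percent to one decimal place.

72.5%

Eligible (known) = 980 + 174 + 477 = 1631
e = 1631 / (1631 + 618) = 1631 / 2249 = 0.7252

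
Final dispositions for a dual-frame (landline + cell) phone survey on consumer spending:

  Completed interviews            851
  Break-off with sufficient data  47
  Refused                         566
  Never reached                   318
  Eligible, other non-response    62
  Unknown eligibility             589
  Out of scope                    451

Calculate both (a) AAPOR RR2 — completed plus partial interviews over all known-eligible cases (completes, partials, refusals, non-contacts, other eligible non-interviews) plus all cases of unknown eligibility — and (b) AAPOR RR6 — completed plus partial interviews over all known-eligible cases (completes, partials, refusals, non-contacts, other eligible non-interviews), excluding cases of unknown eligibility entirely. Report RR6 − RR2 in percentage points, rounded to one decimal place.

11.8

Num = 851 + 47 = 898
Base = 851 + 47 + 566 + 318 + 62 + 589 = 2433
RR2 = 898 / 2433 = 0.3691
Base = 851 + 47 + 566 + 318 + 62 = 1844
RR6 = 898 / 1844 = 0.4870
Difference = 48.70 − 36.91 = 11.79 percentage points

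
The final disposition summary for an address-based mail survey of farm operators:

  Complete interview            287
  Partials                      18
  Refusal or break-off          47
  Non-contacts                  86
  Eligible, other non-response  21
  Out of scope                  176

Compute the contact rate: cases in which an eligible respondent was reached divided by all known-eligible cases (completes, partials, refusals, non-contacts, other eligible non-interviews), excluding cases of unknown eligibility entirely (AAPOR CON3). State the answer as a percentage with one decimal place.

Numerator = 287 + 18 + 47 + 21 = 373
Base = 287 + 18 + 47 + 86 + 21 = 459
CON3 = 373 / 459 = 0.8126

81.3%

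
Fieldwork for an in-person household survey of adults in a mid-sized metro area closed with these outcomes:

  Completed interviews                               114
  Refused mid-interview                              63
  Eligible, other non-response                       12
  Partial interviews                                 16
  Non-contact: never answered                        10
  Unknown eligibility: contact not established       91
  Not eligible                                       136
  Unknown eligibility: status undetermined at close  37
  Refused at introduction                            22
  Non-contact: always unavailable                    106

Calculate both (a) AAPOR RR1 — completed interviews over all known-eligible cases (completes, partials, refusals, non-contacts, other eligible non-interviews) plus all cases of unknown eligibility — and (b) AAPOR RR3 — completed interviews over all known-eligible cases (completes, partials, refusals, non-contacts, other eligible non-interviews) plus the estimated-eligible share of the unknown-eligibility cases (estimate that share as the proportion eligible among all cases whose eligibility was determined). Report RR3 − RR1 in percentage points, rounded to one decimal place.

Refusal or break-off = 22 + 63 = 85
Never reached = 10 + 106 = 116
Undetermined eligibility = 91 + 37 = 128
Numerator → 114
Base → 114 + 16 + 85 + 116 + 12 + 128 = 471
RR1 = 114 / 471 = 0.2420
Determined eligible → 114 + 16 + 85 + 116 + 12 = 343
e = 343 / (343 + 136) = 343 / 479 = 0.7161
e × U → 0.7161 × 128 = 91.66
Base → 343 + 91.66 = 434.66
RR3 = 114 / 434.66 = 0.2623
Difference = 26.23 − 24.20 = 2.03 percentage points

2.0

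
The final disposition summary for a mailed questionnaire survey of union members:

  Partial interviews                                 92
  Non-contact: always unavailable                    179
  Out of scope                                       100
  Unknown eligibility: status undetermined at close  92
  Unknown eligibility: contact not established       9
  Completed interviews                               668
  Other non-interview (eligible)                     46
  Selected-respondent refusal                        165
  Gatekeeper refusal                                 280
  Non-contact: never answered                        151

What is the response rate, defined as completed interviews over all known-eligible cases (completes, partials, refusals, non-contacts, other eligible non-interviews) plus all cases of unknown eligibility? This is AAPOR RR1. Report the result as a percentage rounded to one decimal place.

Refusals = 280 + 165 = 445
No contact after all attempts = 151 + 179 = 330
Eligibility not determined = 9 + 92 = 101
Num → 668
Denom → 668 + 92 + 445 + 330 + 46 + 101 = 1682
RR1 = 668 / 1682 = 0.3971

39.7%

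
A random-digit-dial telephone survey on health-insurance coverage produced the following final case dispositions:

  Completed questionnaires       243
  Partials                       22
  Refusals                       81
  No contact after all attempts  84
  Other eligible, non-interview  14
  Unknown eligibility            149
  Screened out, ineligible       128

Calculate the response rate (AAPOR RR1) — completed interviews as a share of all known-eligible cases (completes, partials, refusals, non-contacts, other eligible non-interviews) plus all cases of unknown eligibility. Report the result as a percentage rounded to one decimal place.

41.0%

Num → 243
Base → 243 + 22 + 81 + 84 + 14 + 149 = 593
RR1 = 243 / 593 = 0.4098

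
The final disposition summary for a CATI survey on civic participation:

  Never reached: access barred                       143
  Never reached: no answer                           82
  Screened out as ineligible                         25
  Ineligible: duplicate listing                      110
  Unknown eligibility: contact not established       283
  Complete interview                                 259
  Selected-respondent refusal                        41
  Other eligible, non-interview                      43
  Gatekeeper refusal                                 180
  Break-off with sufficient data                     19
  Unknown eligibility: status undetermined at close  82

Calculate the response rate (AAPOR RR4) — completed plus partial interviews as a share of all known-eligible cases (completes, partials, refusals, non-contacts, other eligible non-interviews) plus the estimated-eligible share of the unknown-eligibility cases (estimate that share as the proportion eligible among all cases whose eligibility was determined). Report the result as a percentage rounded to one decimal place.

Refused = 180 + 41 = 221
No contact after all attempts = 82 + 143 = 225
Unknown if eligible = 283 + 82 = 365
Not eligible = 25 + 110 = 135
Num → 259 + 19 = 278
Known eligible → 259 + 19 + 221 + 225 + 43 = 767
e = 767 / (767 + 135) = 767 / 902 = 0.8503
Eligible share of unknowns → 0.8503 × 365 = 310.36
Denominator → 767 + 310.36 = 1077.36
RR4 = 278 / 1077.36 = 0.2580

25.8%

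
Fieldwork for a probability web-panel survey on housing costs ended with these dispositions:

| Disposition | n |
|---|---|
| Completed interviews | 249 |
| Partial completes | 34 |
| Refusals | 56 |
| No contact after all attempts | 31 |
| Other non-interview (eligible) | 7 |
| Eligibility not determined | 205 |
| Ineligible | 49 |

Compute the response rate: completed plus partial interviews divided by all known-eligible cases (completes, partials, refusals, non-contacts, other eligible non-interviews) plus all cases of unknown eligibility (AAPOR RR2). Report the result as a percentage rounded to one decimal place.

48.6%

Num: 249 + 34 = 283
Denominator: 249 + 34 + 56 + 31 + 7 + 205 = 582
RR2 = 283 / 582 = 0.4863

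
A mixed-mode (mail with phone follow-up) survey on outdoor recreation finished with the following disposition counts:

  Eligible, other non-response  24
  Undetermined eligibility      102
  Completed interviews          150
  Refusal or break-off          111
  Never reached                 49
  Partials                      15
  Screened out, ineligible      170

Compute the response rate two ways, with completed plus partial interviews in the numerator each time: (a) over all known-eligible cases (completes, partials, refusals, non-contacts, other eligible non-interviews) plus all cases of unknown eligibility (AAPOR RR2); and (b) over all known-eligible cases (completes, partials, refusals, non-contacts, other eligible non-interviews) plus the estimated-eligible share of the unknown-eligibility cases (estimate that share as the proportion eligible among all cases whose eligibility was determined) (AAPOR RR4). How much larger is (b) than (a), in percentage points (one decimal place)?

Num → 150 + 15 = 165
Denom → 150 + 15 + 111 + 49 + 24 + 102 = 451
RR2 = 165 / 451 = 0.3659
Known eligible → 150 + 15 + 111 + 49 + 24 = 349
e = 349 / (349 + 170) = 349 / 519 = 0.6724
Estimated eligible among unknowns → 0.6724 × 102 = 68.58
Denom → 349 + 68.58 = 417.58
RR4 = 165 / 417.58 = 0.3951
Difference = 39.51 − 36.59 = 2.92 percentage points

2.9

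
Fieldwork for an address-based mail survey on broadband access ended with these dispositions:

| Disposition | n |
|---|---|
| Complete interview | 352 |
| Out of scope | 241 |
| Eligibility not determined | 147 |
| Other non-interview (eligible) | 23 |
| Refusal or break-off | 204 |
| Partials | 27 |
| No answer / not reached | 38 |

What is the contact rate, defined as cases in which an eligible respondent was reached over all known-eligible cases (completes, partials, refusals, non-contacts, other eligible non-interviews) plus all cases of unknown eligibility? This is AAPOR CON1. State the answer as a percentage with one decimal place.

76.6%

Num: 352 + 27 + 204 + 23 = 606
Denominator: 352 + 27 + 204 + 38 + 23 + 147 = 791
CON1 = 606 / 791 = 0.7661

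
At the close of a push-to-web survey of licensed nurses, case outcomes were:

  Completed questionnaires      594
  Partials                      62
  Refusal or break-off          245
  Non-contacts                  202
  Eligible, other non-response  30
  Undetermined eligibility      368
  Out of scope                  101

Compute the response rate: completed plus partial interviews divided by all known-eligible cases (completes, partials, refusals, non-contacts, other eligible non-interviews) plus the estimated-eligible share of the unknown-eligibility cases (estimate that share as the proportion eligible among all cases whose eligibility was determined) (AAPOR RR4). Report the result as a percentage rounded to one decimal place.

Top = 594 + 62 = 656
Determined eligible = 594 + 62 + 245 + 202 + 30 = 1133
e = 1133 / (1133 + 101) = 1133 / 1234 = 0.9182
e × U = 0.9182 × 368 = 337.90
Base = 1133 + 337.90 = 1470.90
RR4 = 656 / 1470.90 = 0.4460

44.6%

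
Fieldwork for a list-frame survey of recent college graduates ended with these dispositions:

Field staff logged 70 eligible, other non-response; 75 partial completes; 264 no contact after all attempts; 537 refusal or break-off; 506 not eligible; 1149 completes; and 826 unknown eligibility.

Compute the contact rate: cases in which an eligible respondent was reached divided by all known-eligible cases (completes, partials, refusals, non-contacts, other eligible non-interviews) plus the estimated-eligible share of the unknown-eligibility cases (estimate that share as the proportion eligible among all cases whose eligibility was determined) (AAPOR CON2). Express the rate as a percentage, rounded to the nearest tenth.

Top → 1149 + 75 + 537 + 70 = 1831
Determined eligible → 1149 + 75 + 537 + 264 + 70 = 2095
e = 2095 / (2095 + 506) = 2095 / 2601 = 0.8055
Eligible share of unknowns → 0.8055 × 826 = 665.34
Base → 2095 + 665.34 = 2760.34
CON2 = 1831 / 2760.34 = 0.6633

66.3%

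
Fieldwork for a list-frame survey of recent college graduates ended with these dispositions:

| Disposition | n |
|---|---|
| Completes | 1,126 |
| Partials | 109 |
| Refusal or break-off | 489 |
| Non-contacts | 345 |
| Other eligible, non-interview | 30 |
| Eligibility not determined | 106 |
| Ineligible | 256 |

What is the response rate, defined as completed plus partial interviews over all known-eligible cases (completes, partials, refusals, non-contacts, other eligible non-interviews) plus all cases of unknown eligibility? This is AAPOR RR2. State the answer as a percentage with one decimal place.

Numerator: 1126 + 109 = 1235
Base: 1126 + 109 + 489 + 345 + 30 + 106 = 2205
RR2 = 1235 / 2205 = 0.5601

56.0%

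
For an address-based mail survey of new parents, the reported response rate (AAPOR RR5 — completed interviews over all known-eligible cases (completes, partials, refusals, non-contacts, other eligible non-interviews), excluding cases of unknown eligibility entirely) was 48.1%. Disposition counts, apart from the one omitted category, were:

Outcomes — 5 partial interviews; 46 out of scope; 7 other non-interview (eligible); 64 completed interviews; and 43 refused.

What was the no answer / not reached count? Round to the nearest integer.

RR5 = 64 / D = 0.481
D = 64 / 0.481 = 133.1
Remaining denominator categories sum to 119
no answer / not reached = 133.1 − 119 ≈ 14

14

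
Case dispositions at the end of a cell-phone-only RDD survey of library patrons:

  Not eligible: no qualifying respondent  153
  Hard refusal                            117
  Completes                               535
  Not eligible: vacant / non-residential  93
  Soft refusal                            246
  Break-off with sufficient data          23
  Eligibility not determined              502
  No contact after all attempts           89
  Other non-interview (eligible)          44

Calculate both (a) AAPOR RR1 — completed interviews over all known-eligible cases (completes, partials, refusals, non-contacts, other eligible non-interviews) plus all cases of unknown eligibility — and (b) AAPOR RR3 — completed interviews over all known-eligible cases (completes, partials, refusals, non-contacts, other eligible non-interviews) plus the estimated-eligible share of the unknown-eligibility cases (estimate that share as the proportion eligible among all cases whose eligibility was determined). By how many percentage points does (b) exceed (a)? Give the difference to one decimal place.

2.2

Refused = 117 + 246 = 363
Out of scope = 153 + 93 = 246
Num = 535
Denom = 535 + 23 + 363 + 89 + 44 + 502 = 1556
RR1 = 535 / 1556 = 0.3438
Determined eligible = 535 + 23 + 363 + 89 + 44 = 1054
e = 1054 / (1054 + 246) = 1054 / 1300 = 0.8108
e × U = 0.8108 × 502 = 407.02
Denom = 1054 + 407.02 = 1461.02
RR3 = 535 / 1461.02 = 0.3662
Difference = 36.62 − 34.38 = 2.24 percentage points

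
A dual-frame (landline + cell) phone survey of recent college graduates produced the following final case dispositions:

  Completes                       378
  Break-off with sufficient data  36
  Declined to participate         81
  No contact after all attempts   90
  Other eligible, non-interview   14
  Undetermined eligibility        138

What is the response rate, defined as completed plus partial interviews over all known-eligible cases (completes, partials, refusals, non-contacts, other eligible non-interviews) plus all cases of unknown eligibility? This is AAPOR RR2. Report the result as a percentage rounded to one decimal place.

Top: 378 + 36 = 414
Denom: 378 + 36 + 81 + 90 + 14 + 138 = 737
RR2 = 414 / 737 = 0.5617

56.2%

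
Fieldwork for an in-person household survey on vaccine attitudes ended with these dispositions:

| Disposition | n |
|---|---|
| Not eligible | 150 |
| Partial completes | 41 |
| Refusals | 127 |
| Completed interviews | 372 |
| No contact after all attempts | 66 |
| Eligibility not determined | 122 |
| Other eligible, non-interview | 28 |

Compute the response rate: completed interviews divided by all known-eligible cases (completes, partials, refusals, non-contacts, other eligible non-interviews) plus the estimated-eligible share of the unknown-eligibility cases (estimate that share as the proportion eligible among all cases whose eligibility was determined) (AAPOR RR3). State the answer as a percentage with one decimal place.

Top → 372
Eligible (known) → 372 + 41 + 127 + 66 + 28 = 634
e = 634 / (634 + 150) = 634 / 784 = 0.8087
Eligible share of unknowns → 0.8087 × 122 = 98.66
Denominator → 634 + 98.66 = 732.66
RR3 = 372 / 732.66 = 0.5077

50.8%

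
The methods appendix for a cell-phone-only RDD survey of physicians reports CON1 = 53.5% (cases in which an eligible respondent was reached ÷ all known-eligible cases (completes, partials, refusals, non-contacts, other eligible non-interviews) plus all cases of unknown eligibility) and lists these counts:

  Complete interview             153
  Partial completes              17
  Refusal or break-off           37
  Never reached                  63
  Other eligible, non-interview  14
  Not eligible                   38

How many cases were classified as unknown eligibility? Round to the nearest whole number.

Num = 153 + 17 + 37 + 14 = 221
CON1 = 221 / D = 0.535
D = 221 / 0.535 = 413.1
Rest of base = 284
unknown eligibility = 413.1 − 284 ≈ 129

129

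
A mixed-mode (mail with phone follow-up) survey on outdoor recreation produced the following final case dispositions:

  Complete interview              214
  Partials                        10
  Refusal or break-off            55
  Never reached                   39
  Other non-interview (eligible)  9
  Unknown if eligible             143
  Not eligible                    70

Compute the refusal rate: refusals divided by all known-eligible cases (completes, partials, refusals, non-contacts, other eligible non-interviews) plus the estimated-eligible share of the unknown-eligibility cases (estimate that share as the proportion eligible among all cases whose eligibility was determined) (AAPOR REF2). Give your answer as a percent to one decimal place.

12.4%

Top → 55
Known eligible → 214 + 10 + 55 + 39 + 9 = 327
e = 327 / (327 + 70) = 327 / 397 = 0.8237
Estimated eligible among unknowns → 0.8237 × 143 = 117.79
Denom → 327 + 117.79 = 444.79
REF2 = 55 / 444.79 = 0.1237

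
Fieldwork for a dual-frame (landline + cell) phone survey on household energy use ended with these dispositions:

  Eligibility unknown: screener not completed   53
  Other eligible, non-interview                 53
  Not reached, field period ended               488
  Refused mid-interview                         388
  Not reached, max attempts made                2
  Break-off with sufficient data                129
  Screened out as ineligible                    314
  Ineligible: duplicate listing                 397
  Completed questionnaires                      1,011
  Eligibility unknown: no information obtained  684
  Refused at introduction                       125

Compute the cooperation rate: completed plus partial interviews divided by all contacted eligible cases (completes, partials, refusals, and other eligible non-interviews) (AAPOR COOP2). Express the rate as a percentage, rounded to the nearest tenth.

66.8%

Refusals = 125 + 388 = 513
No answer / not reached = 488 + 2 = 490
Unknown if eligible = 53 + 684 = 737
Not eligible = 314 + 397 = 711
Top → 1011 + 129 = 1140
Denominator → 1011 + 129 + 513 + 53 = 1706
COOP2 = 1140 / 1706 = 0.6682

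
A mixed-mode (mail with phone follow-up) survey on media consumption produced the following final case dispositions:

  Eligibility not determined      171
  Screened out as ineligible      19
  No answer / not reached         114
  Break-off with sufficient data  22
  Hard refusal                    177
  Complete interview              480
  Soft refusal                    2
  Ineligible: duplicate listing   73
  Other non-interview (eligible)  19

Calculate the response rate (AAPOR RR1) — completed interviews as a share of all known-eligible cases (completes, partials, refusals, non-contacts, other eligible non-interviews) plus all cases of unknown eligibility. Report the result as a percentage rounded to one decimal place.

Refused = 177 + 2 = 179
Out of scope = 19 + 73 = 92
Numerator = 480
Denominator = 480 + 22 + 179 + 114 + 19 + 171 = 985
RR1 = 480 / 985 = 0.4873

48.7%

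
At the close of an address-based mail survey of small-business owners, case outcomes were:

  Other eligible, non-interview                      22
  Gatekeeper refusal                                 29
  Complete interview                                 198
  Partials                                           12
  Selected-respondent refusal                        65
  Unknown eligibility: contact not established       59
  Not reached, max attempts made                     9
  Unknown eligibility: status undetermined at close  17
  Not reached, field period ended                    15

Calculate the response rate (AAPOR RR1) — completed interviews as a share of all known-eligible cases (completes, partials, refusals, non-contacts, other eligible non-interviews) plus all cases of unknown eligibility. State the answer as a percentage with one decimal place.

46.5%

Declined to participate = 29 + 65 = 94
Never reached = 15 + 9 = 24
Unknown eligibility = 59 + 17 = 76
Top = 198
Denominator = 198 + 12 + 94 + 24 + 22 + 76 = 426
RR1 = 198 / 426 = 0.4648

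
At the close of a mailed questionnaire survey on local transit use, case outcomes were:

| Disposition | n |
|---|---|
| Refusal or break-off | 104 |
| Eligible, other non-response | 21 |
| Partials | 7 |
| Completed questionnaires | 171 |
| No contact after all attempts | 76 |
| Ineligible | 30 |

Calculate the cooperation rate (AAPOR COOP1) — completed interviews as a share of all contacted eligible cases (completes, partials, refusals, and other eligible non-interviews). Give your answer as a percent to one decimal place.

Numerator → 171
Denom → 171 + 7 + 104 + 21 = 303
COOP1 = 171 / 303 = 0.5644

56.4%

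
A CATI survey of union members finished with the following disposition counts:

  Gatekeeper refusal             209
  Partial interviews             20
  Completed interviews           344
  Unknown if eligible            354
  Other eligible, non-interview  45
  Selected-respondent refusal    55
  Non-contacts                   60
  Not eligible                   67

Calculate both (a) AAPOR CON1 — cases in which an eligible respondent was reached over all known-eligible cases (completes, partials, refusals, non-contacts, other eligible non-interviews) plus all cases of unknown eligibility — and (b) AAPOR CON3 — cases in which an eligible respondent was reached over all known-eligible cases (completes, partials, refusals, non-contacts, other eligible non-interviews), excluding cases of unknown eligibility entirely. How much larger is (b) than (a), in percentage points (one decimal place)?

Refused = 209 + 55 = 264
Num: 344 + 20 + 264 + 45 = 673
Base: 344 + 20 + 264 + 60 + 45 + 354 = 1087
CON1 = 673 / 1087 = 0.6191
Base: 344 + 20 + 264 + 60 + 45 = 733
CON3 = 673 / 733 = 0.9181
Difference = 91.81 − 61.91 = 29.90 percentage points

29.9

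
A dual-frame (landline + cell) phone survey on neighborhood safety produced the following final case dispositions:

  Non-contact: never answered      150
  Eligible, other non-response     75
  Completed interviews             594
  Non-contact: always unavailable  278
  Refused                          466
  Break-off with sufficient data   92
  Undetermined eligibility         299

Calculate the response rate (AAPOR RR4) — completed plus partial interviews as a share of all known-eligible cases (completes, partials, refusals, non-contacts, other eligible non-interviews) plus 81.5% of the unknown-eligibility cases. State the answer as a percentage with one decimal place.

Never reached = 150 + 278 = 428
Num: 594 + 92 = 686
Eligible (known): 594 + 92 + 466 + 428 + 75 = 1655
Estimated eligible among unknowns: 0.8150 × 299 = 243.68
Denominator: 1655 + 243.68 = 1898.68
RR4 = 686 / 1898.68 = 0.3613

36.1%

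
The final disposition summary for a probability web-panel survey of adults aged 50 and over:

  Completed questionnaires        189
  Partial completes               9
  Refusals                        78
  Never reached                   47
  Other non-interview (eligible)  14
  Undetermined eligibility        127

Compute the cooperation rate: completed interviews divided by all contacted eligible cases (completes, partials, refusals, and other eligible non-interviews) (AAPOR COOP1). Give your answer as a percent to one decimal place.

Top → 189
Base → 189 + 9 + 78 + 14 = 290
COOP1 = 189 / 290 = 0.6517

65.2%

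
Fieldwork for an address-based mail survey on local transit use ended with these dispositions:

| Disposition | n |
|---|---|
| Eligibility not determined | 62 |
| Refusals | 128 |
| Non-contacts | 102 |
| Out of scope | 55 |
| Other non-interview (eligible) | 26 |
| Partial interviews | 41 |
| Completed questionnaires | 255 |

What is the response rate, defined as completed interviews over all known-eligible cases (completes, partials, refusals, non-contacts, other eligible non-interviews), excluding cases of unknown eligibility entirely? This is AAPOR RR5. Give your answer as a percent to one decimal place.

46.2%

Num → 255
Base → 255 + 41 + 128 + 102 + 26 = 552
RR5 = 255 / 552 = 0.4620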